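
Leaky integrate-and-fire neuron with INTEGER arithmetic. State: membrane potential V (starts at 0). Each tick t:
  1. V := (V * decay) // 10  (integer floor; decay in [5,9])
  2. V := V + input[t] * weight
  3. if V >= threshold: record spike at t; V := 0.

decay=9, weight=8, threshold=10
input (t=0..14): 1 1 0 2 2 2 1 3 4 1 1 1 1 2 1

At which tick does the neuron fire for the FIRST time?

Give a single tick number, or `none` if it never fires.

t=0: input=1 -> V=8
t=1: input=1 -> V=0 FIRE
t=2: input=0 -> V=0
t=3: input=2 -> V=0 FIRE
t=4: input=2 -> V=0 FIRE
t=5: input=2 -> V=0 FIRE
t=6: input=1 -> V=8
t=7: input=3 -> V=0 FIRE
t=8: input=4 -> V=0 FIRE
t=9: input=1 -> V=8
t=10: input=1 -> V=0 FIRE
t=11: input=1 -> V=8
t=12: input=1 -> V=0 FIRE
t=13: input=2 -> V=0 FIRE
t=14: input=1 -> V=8

Answer: 1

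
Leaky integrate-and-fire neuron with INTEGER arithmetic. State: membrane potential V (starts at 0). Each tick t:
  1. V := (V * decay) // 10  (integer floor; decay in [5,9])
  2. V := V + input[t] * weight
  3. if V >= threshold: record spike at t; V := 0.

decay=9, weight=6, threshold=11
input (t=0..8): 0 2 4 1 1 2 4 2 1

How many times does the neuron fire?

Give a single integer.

Answer: 6

Derivation:
t=0: input=0 -> V=0
t=1: input=2 -> V=0 FIRE
t=2: input=4 -> V=0 FIRE
t=3: input=1 -> V=6
t=4: input=1 -> V=0 FIRE
t=5: input=2 -> V=0 FIRE
t=6: input=4 -> V=0 FIRE
t=7: input=2 -> V=0 FIRE
t=8: input=1 -> V=6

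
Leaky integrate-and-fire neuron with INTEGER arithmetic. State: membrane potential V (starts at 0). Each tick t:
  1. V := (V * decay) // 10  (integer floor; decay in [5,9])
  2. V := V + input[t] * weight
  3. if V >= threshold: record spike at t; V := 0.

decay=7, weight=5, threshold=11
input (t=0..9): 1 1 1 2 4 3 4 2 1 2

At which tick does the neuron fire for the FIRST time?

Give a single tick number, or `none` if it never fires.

Answer: 3

Derivation:
t=0: input=1 -> V=5
t=1: input=1 -> V=8
t=2: input=1 -> V=10
t=3: input=2 -> V=0 FIRE
t=4: input=4 -> V=0 FIRE
t=5: input=3 -> V=0 FIRE
t=6: input=4 -> V=0 FIRE
t=7: input=2 -> V=10
t=8: input=1 -> V=0 FIRE
t=9: input=2 -> V=10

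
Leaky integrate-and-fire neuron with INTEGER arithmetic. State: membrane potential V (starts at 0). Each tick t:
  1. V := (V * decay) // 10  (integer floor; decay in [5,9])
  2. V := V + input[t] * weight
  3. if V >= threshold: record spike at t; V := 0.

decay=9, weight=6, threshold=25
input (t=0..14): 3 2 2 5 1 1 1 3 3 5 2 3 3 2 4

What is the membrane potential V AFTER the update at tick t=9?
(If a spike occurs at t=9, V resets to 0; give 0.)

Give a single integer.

t=0: input=3 -> V=18
t=1: input=2 -> V=0 FIRE
t=2: input=2 -> V=12
t=3: input=5 -> V=0 FIRE
t=4: input=1 -> V=6
t=5: input=1 -> V=11
t=6: input=1 -> V=15
t=7: input=3 -> V=0 FIRE
t=8: input=3 -> V=18
t=9: input=5 -> V=0 FIRE
t=10: input=2 -> V=12
t=11: input=3 -> V=0 FIRE
t=12: input=3 -> V=18
t=13: input=2 -> V=0 FIRE
t=14: input=4 -> V=24

Answer: 0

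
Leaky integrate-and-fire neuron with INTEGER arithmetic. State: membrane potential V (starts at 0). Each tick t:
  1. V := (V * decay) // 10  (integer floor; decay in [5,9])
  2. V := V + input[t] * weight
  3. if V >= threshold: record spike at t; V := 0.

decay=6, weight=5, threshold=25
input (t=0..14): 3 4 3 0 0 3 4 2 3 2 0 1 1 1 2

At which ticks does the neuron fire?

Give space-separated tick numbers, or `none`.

Answer: 1 6

Derivation:
t=0: input=3 -> V=15
t=1: input=4 -> V=0 FIRE
t=2: input=3 -> V=15
t=3: input=0 -> V=9
t=4: input=0 -> V=5
t=5: input=3 -> V=18
t=6: input=4 -> V=0 FIRE
t=7: input=2 -> V=10
t=8: input=3 -> V=21
t=9: input=2 -> V=22
t=10: input=0 -> V=13
t=11: input=1 -> V=12
t=12: input=1 -> V=12
t=13: input=1 -> V=12
t=14: input=2 -> V=17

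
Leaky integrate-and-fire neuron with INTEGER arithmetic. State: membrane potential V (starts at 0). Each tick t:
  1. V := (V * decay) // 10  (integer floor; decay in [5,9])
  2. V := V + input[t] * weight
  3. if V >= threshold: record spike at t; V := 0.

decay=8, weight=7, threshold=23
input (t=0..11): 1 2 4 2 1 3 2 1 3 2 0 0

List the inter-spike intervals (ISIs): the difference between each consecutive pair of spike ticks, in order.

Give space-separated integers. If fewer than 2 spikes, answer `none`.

Answer: 3 3

Derivation:
t=0: input=1 -> V=7
t=1: input=2 -> V=19
t=2: input=4 -> V=0 FIRE
t=3: input=2 -> V=14
t=4: input=1 -> V=18
t=5: input=3 -> V=0 FIRE
t=6: input=2 -> V=14
t=7: input=1 -> V=18
t=8: input=3 -> V=0 FIRE
t=9: input=2 -> V=14
t=10: input=0 -> V=11
t=11: input=0 -> V=8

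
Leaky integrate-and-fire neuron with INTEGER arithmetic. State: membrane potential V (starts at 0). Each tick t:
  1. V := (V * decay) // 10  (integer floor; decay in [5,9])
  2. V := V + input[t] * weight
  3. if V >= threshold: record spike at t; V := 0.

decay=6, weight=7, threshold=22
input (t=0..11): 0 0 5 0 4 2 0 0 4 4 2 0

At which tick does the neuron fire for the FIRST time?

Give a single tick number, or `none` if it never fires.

Answer: 2

Derivation:
t=0: input=0 -> V=0
t=1: input=0 -> V=0
t=2: input=5 -> V=0 FIRE
t=3: input=0 -> V=0
t=4: input=4 -> V=0 FIRE
t=5: input=2 -> V=14
t=6: input=0 -> V=8
t=7: input=0 -> V=4
t=8: input=4 -> V=0 FIRE
t=9: input=4 -> V=0 FIRE
t=10: input=2 -> V=14
t=11: input=0 -> V=8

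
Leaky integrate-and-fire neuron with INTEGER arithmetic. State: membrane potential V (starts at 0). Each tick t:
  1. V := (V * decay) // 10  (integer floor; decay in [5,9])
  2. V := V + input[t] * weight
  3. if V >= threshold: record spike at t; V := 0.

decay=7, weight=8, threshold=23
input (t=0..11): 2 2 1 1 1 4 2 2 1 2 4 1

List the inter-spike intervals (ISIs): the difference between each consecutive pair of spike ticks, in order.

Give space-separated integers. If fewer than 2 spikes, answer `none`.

t=0: input=2 -> V=16
t=1: input=2 -> V=0 FIRE
t=2: input=1 -> V=8
t=3: input=1 -> V=13
t=4: input=1 -> V=17
t=5: input=4 -> V=0 FIRE
t=6: input=2 -> V=16
t=7: input=2 -> V=0 FIRE
t=8: input=1 -> V=8
t=9: input=2 -> V=21
t=10: input=4 -> V=0 FIRE
t=11: input=1 -> V=8

Answer: 4 2 3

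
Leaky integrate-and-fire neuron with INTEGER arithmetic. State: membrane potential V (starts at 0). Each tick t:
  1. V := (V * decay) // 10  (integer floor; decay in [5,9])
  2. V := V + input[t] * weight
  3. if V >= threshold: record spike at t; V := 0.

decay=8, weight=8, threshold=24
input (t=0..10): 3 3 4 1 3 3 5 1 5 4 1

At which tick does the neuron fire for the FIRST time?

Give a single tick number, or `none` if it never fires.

t=0: input=3 -> V=0 FIRE
t=1: input=3 -> V=0 FIRE
t=2: input=4 -> V=0 FIRE
t=3: input=1 -> V=8
t=4: input=3 -> V=0 FIRE
t=5: input=3 -> V=0 FIRE
t=6: input=5 -> V=0 FIRE
t=7: input=1 -> V=8
t=8: input=5 -> V=0 FIRE
t=9: input=4 -> V=0 FIRE
t=10: input=1 -> V=8

Answer: 0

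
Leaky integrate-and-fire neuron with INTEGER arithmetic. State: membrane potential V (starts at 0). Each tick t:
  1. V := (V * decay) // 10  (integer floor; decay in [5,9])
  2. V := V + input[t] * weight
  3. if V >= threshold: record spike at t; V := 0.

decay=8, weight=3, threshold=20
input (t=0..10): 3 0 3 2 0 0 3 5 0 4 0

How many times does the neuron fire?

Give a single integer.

Answer: 1

Derivation:
t=0: input=3 -> V=9
t=1: input=0 -> V=7
t=2: input=3 -> V=14
t=3: input=2 -> V=17
t=4: input=0 -> V=13
t=5: input=0 -> V=10
t=6: input=3 -> V=17
t=7: input=5 -> V=0 FIRE
t=8: input=0 -> V=0
t=9: input=4 -> V=12
t=10: input=0 -> V=9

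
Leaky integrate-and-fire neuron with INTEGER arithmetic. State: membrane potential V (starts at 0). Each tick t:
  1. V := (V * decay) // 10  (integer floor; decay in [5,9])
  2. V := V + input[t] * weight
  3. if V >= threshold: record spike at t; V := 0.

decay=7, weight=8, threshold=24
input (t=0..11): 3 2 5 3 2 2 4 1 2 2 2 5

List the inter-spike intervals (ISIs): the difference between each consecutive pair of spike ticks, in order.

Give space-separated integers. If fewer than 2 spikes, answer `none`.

t=0: input=3 -> V=0 FIRE
t=1: input=2 -> V=16
t=2: input=5 -> V=0 FIRE
t=3: input=3 -> V=0 FIRE
t=4: input=2 -> V=16
t=5: input=2 -> V=0 FIRE
t=6: input=4 -> V=0 FIRE
t=7: input=1 -> V=8
t=8: input=2 -> V=21
t=9: input=2 -> V=0 FIRE
t=10: input=2 -> V=16
t=11: input=5 -> V=0 FIRE

Answer: 2 1 2 1 3 2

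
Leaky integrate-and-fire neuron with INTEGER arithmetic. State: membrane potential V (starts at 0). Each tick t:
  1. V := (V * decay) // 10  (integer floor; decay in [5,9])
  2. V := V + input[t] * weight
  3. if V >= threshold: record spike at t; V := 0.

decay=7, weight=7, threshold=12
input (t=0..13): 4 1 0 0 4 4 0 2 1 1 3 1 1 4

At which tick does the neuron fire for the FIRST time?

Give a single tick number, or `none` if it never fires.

t=0: input=4 -> V=0 FIRE
t=1: input=1 -> V=7
t=2: input=0 -> V=4
t=3: input=0 -> V=2
t=4: input=4 -> V=0 FIRE
t=5: input=4 -> V=0 FIRE
t=6: input=0 -> V=0
t=7: input=2 -> V=0 FIRE
t=8: input=1 -> V=7
t=9: input=1 -> V=11
t=10: input=3 -> V=0 FIRE
t=11: input=1 -> V=7
t=12: input=1 -> V=11
t=13: input=4 -> V=0 FIRE

Answer: 0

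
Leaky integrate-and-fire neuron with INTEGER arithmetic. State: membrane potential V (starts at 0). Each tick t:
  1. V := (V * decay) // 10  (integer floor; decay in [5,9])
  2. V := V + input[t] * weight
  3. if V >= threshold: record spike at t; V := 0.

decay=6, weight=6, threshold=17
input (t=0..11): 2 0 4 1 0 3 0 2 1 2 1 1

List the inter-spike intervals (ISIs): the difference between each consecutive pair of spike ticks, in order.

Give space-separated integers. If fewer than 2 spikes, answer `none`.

Answer: 3 4

Derivation:
t=0: input=2 -> V=12
t=1: input=0 -> V=7
t=2: input=4 -> V=0 FIRE
t=3: input=1 -> V=6
t=4: input=0 -> V=3
t=5: input=3 -> V=0 FIRE
t=6: input=0 -> V=0
t=7: input=2 -> V=12
t=8: input=1 -> V=13
t=9: input=2 -> V=0 FIRE
t=10: input=1 -> V=6
t=11: input=1 -> V=9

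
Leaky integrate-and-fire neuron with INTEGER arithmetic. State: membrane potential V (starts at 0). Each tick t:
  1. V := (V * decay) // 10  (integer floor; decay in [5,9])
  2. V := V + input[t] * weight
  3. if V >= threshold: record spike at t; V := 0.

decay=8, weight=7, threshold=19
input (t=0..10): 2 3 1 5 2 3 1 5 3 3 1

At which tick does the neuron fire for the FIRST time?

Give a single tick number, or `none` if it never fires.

t=0: input=2 -> V=14
t=1: input=3 -> V=0 FIRE
t=2: input=1 -> V=7
t=3: input=5 -> V=0 FIRE
t=4: input=2 -> V=14
t=5: input=3 -> V=0 FIRE
t=6: input=1 -> V=7
t=7: input=5 -> V=0 FIRE
t=8: input=3 -> V=0 FIRE
t=9: input=3 -> V=0 FIRE
t=10: input=1 -> V=7

Answer: 1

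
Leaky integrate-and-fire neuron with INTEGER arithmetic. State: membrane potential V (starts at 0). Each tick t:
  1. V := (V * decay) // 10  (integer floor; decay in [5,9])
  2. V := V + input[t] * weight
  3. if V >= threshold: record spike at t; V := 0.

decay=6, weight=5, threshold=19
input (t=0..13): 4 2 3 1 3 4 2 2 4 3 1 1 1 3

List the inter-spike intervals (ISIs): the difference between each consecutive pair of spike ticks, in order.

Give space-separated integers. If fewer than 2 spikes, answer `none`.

t=0: input=4 -> V=0 FIRE
t=1: input=2 -> V=10
t=2: input=3 -> V=0 FIRE
t=3: input=1 -> V=5
t=4: input=3 -> V=18
t=5: input=4 -> V=0 FIRE
t=6: input=2 -> V=10
t=7: input=2 -> V=16
t=8: input=4 -> V=0 FIRE
t=9: input=3 -> V=15
t=10: input=1 -> V=14
t=11: input=1 -> V=13
t=12: input=1 -> V=12
t=13: input=3 -> V=0 FIRE

Answer: 2 3 3 5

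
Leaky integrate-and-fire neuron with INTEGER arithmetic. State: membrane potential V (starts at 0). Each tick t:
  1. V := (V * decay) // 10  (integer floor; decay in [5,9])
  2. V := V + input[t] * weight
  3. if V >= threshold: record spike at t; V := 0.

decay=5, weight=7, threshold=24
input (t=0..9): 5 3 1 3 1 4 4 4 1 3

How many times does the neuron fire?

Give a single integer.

Answer: 6

Derivation:
t=0: input=5 -> V=0 FIRE
t=1: input=3 -> V=21
t=2: input=1 -> V=17
t=3: input=3 -> V=0 FIRE
t=4: input=1 -> V=7
t=5: input=4 -> V=0 FIRE
t=6: input=4 -> V=0 FIRE
t=7: input=4 -> V=0 FIRE
t=8: input=1 -> V=7
t=9: input=3 -> V=0 FIRE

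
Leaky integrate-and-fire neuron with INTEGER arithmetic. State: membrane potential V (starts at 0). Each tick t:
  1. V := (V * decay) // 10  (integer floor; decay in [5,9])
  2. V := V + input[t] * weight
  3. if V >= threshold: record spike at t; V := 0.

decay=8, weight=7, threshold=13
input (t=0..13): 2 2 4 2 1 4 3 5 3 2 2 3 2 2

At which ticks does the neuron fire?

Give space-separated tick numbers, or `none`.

Answer: 0 1 2 3 5 6 7 8 9 10 11 12 13

Derivation:
t=0: input=2 -> V=0 FIRE
t=1: input=2 -> V=0 FIRE
t=2: input=4 -> V=0 FIRE
t=3: input=2 -> V=0 FIRE
t=4: input=1 -> V=7
t=5: input=4 -> V=0 FIRE
t=6: input=3 -> V=0 FIRE
t=7: input=5 -> V=0 FIRE
t=8: input=3 -> V=0 FIRE
t=9: input=2 -> V=0 FIRE
t=10: input=2 -> V=0 FIRE
t=11: input=3 -> V=0 FIRE
t=12: input=2 -> V=0 FIRE
t=13: input=2 -> V=0 FIRE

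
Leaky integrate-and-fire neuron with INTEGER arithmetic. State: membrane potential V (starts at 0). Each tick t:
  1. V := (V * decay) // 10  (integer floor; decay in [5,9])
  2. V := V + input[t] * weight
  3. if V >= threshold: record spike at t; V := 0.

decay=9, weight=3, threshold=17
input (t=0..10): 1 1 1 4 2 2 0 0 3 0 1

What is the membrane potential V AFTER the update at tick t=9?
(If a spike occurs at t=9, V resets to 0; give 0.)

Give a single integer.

Answer: 14

Derivation:
t=0: input=1 -> V=3
t=1: input=1 -> V=5
t=2: input=1 -> V=7
t=3: input=4 -> V=0 FIRE
t=4: input=2 -> V=6
t=5: input=2 -> V=11
t=6: input=0 -> V=9
t=7: input=0 -> V=8
t=8: input=3 -> V=16
t=9: input=0 -> V=14
t=10: input=1 -> V=15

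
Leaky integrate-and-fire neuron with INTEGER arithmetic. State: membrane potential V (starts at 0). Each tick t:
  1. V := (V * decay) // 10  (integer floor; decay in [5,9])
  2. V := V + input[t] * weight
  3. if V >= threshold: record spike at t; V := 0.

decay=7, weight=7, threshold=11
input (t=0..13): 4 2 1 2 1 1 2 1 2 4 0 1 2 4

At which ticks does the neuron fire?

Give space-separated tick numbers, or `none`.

Answer: 0 1 3 5 6 8 9 12 13

Derivation:
t=0: input=4 -> V=0 FIRE
t=1: input=2 -> V=0 FIRE
t=2: input=1 -> V=7
t=3: input=2 -> V=0 FIRE
t=4: input=1 -> V=7
t=5: input=1 -> V=0 FIRE
t=6: input=2 -> V=0 FIRE
t=7: input=1 -> V=7
t=8: input=2 -> V=0 FIRE
t=9: input=4 -> V=0 FIRE
t=10: input=0 -> V=0
t=11: input=1 -> V=7
t=12: input=2 -> V=0 FIRE
t=13: input=4 -> V=0 FIRE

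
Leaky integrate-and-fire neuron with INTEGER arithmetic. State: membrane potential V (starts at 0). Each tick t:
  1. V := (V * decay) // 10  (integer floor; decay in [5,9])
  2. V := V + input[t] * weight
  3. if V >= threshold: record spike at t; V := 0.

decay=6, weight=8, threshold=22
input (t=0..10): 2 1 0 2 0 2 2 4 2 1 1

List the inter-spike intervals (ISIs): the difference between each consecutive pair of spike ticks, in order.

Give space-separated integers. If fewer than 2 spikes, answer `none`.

Answer: 3 1

Derivation:
t=0: input=2 -> V=16
t=1: input=1 -> V=17
t=2: input=0 -> V=10
t=3: input=2 -> V=0 FIRE
t=4: input=0 -> V=0
t=5: input=2 -> V=16
t=6: input=2 -> V=0 FIRE
t=7: input=4 -> V=0 FIRE
t=8: input=2 -> V=16
t=9: input=1 -> V=17
t=10: input=1 -> V=18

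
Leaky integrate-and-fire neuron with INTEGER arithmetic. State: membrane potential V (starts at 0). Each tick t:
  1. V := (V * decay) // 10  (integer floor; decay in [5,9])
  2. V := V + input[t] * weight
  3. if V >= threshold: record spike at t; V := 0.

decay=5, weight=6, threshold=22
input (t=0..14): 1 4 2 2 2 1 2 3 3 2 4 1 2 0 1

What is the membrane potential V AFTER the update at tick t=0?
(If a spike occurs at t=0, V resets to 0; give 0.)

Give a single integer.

t=0: input=1 -> V=6
t=1: input=4 -> V=0 FIRE
t=2: input=2 -> V=12
t=3: input=2 -> V=18
t=4: input=2 -> V=21
t=5: input=1 -> V=16
t=6: input=2 -> V=20
t=7: input=3 -> V=0 FIRE
t=8: input=3 -> V=18
t=9: input=2 -> V=21
t=10: input=4 -> V=0 FIRE
t=11: input=1 -> V=6
t=12: input=2 -> V=15
t=13: input=0 -> V=7
t=14: input=1 -> V=9

Answer: 6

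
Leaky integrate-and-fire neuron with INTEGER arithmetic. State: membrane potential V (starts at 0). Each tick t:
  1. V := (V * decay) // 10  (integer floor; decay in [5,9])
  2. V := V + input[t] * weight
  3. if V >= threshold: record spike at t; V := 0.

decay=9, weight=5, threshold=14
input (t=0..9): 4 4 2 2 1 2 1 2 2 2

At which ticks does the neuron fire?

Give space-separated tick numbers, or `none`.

t=0: input=4 -> V=0 FIRE
t=1: input=4 -> V=0 FIRE
t=2: input=2 -> V=10
t=3: input=2 -> V=0 FIRE
t=4: input=1 -> V=5
t=5: input=2 -> V=0 FIRE
t=6: input=1 -> V=5
t=7: input=2 -> V=0 FIRE
t=8: input=2 -> V=10
t=9: input=2 -> V=0 FIRE

Answer: 0 1 3 5 7 9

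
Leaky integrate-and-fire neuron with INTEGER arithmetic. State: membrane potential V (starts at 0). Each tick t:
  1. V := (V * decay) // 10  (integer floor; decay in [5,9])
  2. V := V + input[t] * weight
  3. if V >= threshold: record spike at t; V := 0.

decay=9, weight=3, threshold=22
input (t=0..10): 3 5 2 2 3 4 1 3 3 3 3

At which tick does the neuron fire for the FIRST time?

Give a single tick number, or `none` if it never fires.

t=0: input=3 -> V=9
t=1: input=5 -> V=0 FIRE
t=2: input=2 -> V=6
t=3: input=2 -> V=11
t=4: input=3 -> V=18
t=5: input=4 -> V=0 FIRE
t=6: input=1 -> V=3
t=7: input=3 -> V=11
t=8: input=3 -> V=18
t=9: input=3 -> V=0 FIRE
t=10: input=3 -> V=9

Answer: 1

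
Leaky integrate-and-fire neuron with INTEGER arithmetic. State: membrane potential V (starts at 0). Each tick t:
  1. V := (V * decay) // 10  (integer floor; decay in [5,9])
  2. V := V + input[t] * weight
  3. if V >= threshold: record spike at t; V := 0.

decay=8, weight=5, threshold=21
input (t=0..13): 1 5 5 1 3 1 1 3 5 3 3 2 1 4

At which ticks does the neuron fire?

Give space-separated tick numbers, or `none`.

t=0: input=1 -> V=5
t=1: input=5 -> V=0 FIRE
t=2: input=5 -> V=0 FIRE
t=3: input=1 -> V=5
t=4: input=3 -> V=19
t=5: input=1 -> V=20
t=6: input=1 -> V=0 FIRE
t=7: input=3 -> V=15
t=8: input=5 -> V=0 FIRE
t=9: input=3 -> V=15
t=10: input=3 -> V=0 FIRE
t=11: input=2 -> V=10
t=12: input=1 -> V=13
t=13: input=4 -> V=0 FIRE

Answer: 1 2 6 8 10 13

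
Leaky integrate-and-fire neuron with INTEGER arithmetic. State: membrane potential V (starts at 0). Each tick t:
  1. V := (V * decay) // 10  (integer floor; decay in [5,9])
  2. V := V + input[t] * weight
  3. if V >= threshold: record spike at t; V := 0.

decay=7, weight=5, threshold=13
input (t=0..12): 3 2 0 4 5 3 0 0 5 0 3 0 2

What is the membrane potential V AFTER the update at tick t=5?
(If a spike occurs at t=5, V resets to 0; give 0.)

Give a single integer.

t=0: input=3 -> V=0 FIRE
t=1: input=2 -> V=10
t=2: input=0 -> V=7
t=3: input=4 -> V=0 FIRE
t=4: input=5 -> V=0 FIRE
t=5: input=3 -> V=0 FIRE
t=6: input=0 -> V=0
t=7: input=0 -> V=0
t=8: input=5 -> V=0 FIRE
t=9: input=0 -> V=0
t=10: input=3 -> V=0 FIRE
t=11: input=0 -> V=0
t=12: input=2 -> V=10

Answer: 0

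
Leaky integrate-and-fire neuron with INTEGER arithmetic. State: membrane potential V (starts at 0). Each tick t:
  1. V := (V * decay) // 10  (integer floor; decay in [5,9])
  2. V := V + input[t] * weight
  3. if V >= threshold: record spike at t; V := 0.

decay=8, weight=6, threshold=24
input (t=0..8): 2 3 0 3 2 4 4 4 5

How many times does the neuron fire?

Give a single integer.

t=0: input=2 -> V=12
t=1: input=3 -> V=0 FIRE
t=2: input=0 -> V=0
t=3: input=3 -> V=18
t=4: input=2 -> V=0 FIRE
t=5: input=4 -> V=0 FIRE
t=6: input=4 -> V=0 FIRE
t=7: input=4 -> V=0 FIRE
t=8: input=5 -> V=0 FIRE

Answer: 6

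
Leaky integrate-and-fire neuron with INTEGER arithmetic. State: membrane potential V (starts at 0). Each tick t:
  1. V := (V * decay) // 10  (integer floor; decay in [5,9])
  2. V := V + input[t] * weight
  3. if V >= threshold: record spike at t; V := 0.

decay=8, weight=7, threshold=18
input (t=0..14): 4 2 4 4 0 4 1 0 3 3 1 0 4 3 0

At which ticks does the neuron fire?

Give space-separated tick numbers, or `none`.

Answer: 0 2 3 5 8 9 12 13

Derivation:
t=0: input=4 -> V=0 FIRE
t=1: input=2 -> V=14
t=2: input=4 -> V=0 FIRE
t=3: input=4 -> V=0 FIRE
t=4: input=0 -> V=0
t=5: input=4 -> V=0 FIRE
t=6: input=1 -> V=7
t=7: input=0 -> V=5
t=8: input=3 -> V=0 FIRE
t=9: input=3 -> V=0 FIRE
t=10: input=1 -> V=7
t=11: input=0 -> V=5
t=12: input=4 -> V=0 FIRE
t=13: input=3 -> V=0 FIRE
t=14: input=0 -> V=0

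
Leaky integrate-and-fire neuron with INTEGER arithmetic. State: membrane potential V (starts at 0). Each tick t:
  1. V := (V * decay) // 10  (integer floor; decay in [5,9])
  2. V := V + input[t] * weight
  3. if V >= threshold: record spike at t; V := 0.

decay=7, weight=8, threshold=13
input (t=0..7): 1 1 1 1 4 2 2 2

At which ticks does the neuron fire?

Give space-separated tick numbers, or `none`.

Answer: 1 3 4 5 6 7

Derivation:
t=0: input=1 -> V=8
t=1: input=1 -> V=0 FIRE
t=2: input=1 -> V=8
t=3: input=1 -> V=0 FIRE
t=4: input=4 -> V=0 FIRE
t=5: input=2 -> V=0 FIRE
t=6: input=2 -> V=0 FIRE
t=7: input=2 -> V=0 FIRE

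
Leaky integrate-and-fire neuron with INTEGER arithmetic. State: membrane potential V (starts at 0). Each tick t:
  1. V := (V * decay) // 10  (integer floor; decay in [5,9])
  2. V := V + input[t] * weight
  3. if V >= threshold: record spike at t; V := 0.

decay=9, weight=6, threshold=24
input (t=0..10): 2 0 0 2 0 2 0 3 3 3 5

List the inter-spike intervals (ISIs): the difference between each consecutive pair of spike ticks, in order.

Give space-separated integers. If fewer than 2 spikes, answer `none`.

t=0: input=2 -> V=12
t=1: input=0 -> V=10
t=2: input=0 -> V=9
t=3: input=2 -> V=20
t=4: input=0 -> V=18
t=5: input=2 -> V=0 FIRE
t=6: input=0 -> V=0
t=7: input=3 -> V=18
t=8: input=3 -> V=0 FIRE
t=9: input=3 -> V=18
t=10: input=5 -> V=0 FIRE

Answer: 3 2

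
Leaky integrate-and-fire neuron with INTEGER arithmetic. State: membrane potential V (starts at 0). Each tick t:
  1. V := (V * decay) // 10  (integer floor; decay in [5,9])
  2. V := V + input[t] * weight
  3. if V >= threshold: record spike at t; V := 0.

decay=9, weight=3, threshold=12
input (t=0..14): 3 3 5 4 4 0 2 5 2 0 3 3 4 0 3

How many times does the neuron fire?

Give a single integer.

Answer: 7

Derivation:
t=0: input=3 -> V=9
t=1: input=3 -> V=0 FIRE
t=2: input=5 -> V=0 FIRE
t=3: input=4 -> V=0 FIRE
t=4: input=4 -> V=0 FIRE
t=5: input=0 -> V=0
t=6: input=2 -> V=6
t=7: input=5 -> V=0 FIRE
t=8: input=2 -> V=6
t=9: input=0 -> V=5
t=10: input=3 -> V=0 FIRE
t=11: input=3 -> V=9
t=12: input=4 -> V=0 FIRE
t=13: input=0 -> V=0
t=14: input=3 -> V=9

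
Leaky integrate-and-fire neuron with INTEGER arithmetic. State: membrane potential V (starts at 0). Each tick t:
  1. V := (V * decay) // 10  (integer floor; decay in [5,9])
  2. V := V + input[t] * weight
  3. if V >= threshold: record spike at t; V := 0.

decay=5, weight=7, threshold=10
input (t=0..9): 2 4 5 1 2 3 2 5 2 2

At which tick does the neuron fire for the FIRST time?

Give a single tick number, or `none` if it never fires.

Answer: 0

Derivation:
t=0: input=2 -> V=0 FIRE
t=1: input=4 -> V=0 FIRE
t=2: input=5 -> V=0 FIRE
t=3: input=1 -> V=7
t=4: input=2 -> V=0 FIRE
t=5: input=3 -> V=0 FIRE
t=6: input=2 -> V=0 FIRE
t=7: input=5 -> V=0 FIRE
t=8: input=2 -> V=0 FIRE
t=9: input=2 -> V=0 FIRE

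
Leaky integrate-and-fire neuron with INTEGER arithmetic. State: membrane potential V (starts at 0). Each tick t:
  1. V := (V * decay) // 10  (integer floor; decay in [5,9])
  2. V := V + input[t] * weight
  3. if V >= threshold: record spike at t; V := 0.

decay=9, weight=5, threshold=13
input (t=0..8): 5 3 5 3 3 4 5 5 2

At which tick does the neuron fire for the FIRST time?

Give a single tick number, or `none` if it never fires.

Answer: 0

Derivation:
t=0: input=5 -> V=0 FIRE
t=1: input=3 -> V=0 FIRE
t=2: input=5 -> V=0 FIRE
t=3: input=3 -> V=0 FIRE
t=4: input=3 -> V=0 FIRE
t=5: input=4 -> V=0 FIRE
t=6: input=5 -> V=0 FIRE
t=7: input=5 -> V=0 FIRE
t=8: input=2 -> V=10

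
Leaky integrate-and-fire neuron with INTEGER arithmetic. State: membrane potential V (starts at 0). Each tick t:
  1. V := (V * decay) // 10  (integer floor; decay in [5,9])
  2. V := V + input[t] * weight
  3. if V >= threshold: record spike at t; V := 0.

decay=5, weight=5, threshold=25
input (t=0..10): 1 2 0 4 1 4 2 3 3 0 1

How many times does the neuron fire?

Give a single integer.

t=0: input=1 -> V=5
t=1: input=2 -> V=12
t=2: input=0 -> V=6
t=3: input=4 -> V=23
t=4: input=1 -> V=16
t=5: input=4 -> V=0 FIRE
t=6: input=2 -> V=10
t=7: input=3 -> V=20
t=8: input=3 -> V=0 FIRE
t=9: input=0 -> V=0
t=10: input=1 -> V=5

Answer: 2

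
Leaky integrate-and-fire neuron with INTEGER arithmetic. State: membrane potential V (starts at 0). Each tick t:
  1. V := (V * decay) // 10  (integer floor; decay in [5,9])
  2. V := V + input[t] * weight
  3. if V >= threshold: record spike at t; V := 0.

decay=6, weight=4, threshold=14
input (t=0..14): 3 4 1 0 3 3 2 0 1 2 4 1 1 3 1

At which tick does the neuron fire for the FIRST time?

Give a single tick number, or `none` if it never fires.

Answer: 1

Derivation:
t=0: input=3 -> V=12
t=1: input=4 -> V=0 FIRE
t=2: input=1 -> V=4
t=3: input=0 -> V=2
t=4: input=3 -> V=13
t=5: input=3 -> V=0 FIRE
t=6: input=2 -> V=8
t=7: input=0 -> V=4
t=8: input=1 -> V=6
t=9: input=2 -> V=11
t=10: input=4 -> V=0 FIRE
t=11: input=1 -> V=4
t=12: input=1 -> V=6
t=13: input=3 -> V=0 FIRE
t=14: input=1 -> V=4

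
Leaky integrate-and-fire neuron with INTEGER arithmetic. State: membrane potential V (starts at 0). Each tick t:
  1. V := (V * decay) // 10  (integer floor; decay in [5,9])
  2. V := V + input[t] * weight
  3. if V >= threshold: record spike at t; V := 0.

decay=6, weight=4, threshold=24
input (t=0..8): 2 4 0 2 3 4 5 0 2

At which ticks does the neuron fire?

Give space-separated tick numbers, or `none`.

Answer: 5

Derivation:
t=0: input=2 -> V=8
t=1: input=4 -> V=20
t=2: input=0 -> V=12
t=3: input=2 -> V=15
t=4: input=3 -> V=21
t=5: input=4 -> V=0 FIRE
t=6: input=5 -> V=20
t=7: input=0 -> V=12
t=8: input=2 -> V=15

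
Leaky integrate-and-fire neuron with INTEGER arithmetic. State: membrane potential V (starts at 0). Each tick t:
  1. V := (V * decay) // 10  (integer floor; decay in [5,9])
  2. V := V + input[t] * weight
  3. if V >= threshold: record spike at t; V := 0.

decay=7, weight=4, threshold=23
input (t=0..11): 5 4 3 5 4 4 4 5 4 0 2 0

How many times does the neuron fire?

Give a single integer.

t=0: input=5 -> V=20
t=1: input=4 -> V=0 FIRE
t=2: input=3 -> V=12
t=3: input=5 -> V=0 FIRE
t=4: input=4 -> V=16
t=5: input=4 -> V=0 FIRE
t=6: input=4 -> V=16
t=7: input=5 -> V=0 FIRE
t=8: input=4 -> V=16
t=9: input=0 -> V=11
t=10: input=2 -> V=15
t=11: input=0 -> V=10

Answer: 4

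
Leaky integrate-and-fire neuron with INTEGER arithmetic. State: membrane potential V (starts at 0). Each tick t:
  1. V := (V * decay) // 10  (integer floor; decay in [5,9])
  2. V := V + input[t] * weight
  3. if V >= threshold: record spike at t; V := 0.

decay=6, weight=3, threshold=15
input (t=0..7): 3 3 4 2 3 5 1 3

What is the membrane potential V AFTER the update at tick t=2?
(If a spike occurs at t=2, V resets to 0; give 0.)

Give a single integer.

t=0: input=3 -> V=9
t=1: input=3 -> V=14
t=2: input=4 -> V=0 FIRE
t=3: input=2 -> V=6
t=4: input=3 -> V=12
t=5: input=5 -> V=0 FIRE
t=6: input=1 -> V=3
t=7: input=3 -> V=10

Answer: 0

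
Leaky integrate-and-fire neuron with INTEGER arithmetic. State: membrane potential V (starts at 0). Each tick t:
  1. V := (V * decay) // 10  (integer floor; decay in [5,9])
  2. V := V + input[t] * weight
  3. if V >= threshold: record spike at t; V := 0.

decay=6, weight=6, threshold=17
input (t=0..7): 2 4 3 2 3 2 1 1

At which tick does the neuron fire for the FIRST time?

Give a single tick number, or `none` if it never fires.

t=0: input=2 -> V=12
t=1: input=4 -> V=0 FIRE
t=2: input=3 -> V=0 FIRE
t=3: input=2 -> V=12
t=4: input=3 -> V=0 FIRE
t=5: input=2 -> V=12
t=6: input=1 -> V=13
t=7: input=1 -> V=13

Answer: 1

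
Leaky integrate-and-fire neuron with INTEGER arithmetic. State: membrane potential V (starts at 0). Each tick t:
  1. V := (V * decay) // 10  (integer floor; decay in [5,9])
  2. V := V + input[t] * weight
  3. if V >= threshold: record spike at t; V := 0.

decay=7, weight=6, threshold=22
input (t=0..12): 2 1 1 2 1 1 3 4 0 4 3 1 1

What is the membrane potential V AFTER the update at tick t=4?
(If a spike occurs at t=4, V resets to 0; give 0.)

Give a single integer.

t=0: input=2 -> V=12
t=1: input=1 -> V=14
t=2: input=1 -> V=15
t=3: input=2 -> V=0 FIRE
t=4: input=1 -> V=6
t=5: input=1 -> V=10
t=6: input=3 -> V=0 FIRE
t=7: input=4 -> V=0 FIRE
t=8: input=0 -> V=0
t=9: input=4 -> V=0 FIRE
t=10: input=3 -> V=18
t=11: input=1 -> V=18
t=12: input=1 -> V=18

Answer: 6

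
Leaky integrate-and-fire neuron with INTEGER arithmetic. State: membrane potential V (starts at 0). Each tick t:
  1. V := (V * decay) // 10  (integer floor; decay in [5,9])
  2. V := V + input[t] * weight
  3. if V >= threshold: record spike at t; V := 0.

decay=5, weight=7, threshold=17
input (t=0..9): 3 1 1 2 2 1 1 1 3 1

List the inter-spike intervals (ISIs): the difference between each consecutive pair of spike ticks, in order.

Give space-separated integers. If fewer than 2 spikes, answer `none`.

t=0: input=3 -> V=0 FIRE
t=1: input=1 -> V=7
t=2: input=1 -> V=10
t=3: input=2 -> V=0 FIRE
t=4: input=2 -> V=14
t=5: input=1 -> V=14
t=6: input=1 -> V=14
t=7: input=1 -> V=14
t=8: input=3 -> V=0 FIRE
t=9: input=1 -> V=7

Answer: 3 5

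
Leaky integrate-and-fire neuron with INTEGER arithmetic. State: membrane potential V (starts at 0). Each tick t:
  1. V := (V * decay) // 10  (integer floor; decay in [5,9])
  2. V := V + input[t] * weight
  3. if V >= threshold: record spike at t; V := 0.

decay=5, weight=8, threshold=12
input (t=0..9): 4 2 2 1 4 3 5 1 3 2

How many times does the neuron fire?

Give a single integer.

Answer: 8

Derivation:
t=0: input=4 -> V=0 FIRE
t=1: input=2 -> V=0 FIRE
t=2: input=2 -> V=0 FIRE
t=3: input=1 -> V=8
t=4: input=4 -> V=0 FIRE
t=5: input=3 -> V=0 FIRE
t=6: input=5 -> V=0 FIRE
t=7: input=1 -> V=8
t=8: input=3 -> V=0 FIRE
t=9: input=2 -> V=0 FIRE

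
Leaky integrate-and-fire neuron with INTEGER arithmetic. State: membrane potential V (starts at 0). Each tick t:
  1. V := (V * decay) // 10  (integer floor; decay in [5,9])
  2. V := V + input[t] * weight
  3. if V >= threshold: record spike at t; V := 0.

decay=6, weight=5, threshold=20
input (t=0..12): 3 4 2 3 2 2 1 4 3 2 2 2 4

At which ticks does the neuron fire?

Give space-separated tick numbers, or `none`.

t=0: input=3 -> V=15
t=1: input=4 -> V=0 FIRE
t=2: input=2 -> V=10
t=3: input=3 -> V=0 FIRE
t=4: input=2 -> V=10
t=5: input=2 -> V=16
t=6: input=1 -> V=14
t=7: input=4 -> V=0 FIRE
t=8: input=3 -> V=15
t=9: input=2 -> V=19
t=10: input=2 -> V=0 FIRE
t=11: input=2 -> V=10
t=12: input=4 -> V=0 FIRE

Answer: 1 3 7 10 12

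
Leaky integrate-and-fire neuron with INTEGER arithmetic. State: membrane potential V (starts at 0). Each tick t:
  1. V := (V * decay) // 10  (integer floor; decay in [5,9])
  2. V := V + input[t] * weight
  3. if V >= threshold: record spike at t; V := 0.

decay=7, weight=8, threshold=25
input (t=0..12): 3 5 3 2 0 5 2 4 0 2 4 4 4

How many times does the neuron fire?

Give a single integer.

t=0: input=3 -> V=24
t=1: input=5 -> V=0 FIRE
t=2: input=3 -> V=24
t=3: input=2 -> V=0 FIRE
t=4: input=0 -> V=0
t=5: input=5 -> V=0 FIRE
t=6: input=2 -> V=16
t=7: input=4 -> V=0 FIRE
t=8: input=0 -> V=0
t=9: input=2 -> V=16
t=10: input=4 -> V=0 FIRE
t=11: input=4 -> V=0 FIRE
t=12: input=4 -> V=0 FIRE

Answer: 7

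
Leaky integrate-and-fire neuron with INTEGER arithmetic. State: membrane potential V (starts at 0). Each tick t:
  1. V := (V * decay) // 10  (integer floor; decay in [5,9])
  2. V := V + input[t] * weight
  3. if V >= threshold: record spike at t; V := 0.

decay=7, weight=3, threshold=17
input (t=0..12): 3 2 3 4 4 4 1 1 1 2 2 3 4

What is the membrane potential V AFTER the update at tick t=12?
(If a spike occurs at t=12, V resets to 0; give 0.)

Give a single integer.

Answer: 12

Derivation:
t=0: input=3 -> V=9
t=1: input=2 -> V=12
t=2: input=3 -> V=0 FIRE
t=3: input=4 -> V=12
t=4: input=4 -> V=0 FIRE
t=5: input=4 -> V=12
t=6: input=1 -> V=11
t=7: input=1 -> V=10
t=8: input=1 -> V=10
t=9: input=2 -> V=13
t=10: input=2 -> V=15
t=11: input=3 -> V=0 FIRE
t=12: input=4 -> V=12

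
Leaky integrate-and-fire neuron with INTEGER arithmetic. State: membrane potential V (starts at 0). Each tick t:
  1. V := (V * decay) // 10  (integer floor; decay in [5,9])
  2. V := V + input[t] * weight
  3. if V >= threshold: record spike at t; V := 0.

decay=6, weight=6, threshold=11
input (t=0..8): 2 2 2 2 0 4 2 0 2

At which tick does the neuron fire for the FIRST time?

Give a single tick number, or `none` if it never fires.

Answer: 0

Derivation:
t=0: input=2 -> V=0 FIRE
t=1: input=2 -> V=0 FIRE
t=2: input=2 -> V=0 FIRE
t=3: input=2 -> V=0 FIRE
t=4: input=0 -> V=0
t=5: input=4 -> V=0 FIRE
t=6: input=2 -> V=0 FIRE
t=7: input=0 -> V=0
t=8: input=2 -> V=0 FIRE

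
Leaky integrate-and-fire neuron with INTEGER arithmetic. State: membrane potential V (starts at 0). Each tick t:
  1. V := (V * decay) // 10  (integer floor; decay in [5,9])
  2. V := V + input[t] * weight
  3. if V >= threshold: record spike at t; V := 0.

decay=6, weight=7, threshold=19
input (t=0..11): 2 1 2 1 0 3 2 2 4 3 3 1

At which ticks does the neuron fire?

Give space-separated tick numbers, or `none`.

t=0: input=2 -> V=14
t=1: input=1 -> V=15
t=2: input=2 -> V=0 FIRE
t=3: input=1 -> V=7
t=4: input=0 -> V=4
t=5: input=3 -> V=0 FIRE
t=6: input=2 -> V=14
t=7: input=2 -> V=0 FIRE
t=8: input=4 -> V=0 FIRE
t=9: input=3 -> V=0 FIRE
t=10: input=3 -> V=0 FIRE
t=11: input=1 -> V=7

Answer: 2 5 7 8 9 10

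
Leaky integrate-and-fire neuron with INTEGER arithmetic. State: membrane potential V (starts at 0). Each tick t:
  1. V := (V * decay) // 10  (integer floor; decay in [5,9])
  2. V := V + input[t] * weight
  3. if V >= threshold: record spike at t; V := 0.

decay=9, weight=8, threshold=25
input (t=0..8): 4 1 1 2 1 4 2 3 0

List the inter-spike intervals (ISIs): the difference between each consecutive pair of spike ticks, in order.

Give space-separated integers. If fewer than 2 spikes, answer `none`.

t=0: input=4 -> V=0 FIRE
t=1: input=1 -> V=8
t=2: input=1 -> V=15
t=3: input=2 -> V=0 FIRE
t=4: input=1 -> V=8
t=5: input=4 -> V=0 FIRE
t=6: input=2 -> V=16
t=7: input=3 -> V=0 FIRE
t=8: input=0 -> V=0

Answer: 3 2 2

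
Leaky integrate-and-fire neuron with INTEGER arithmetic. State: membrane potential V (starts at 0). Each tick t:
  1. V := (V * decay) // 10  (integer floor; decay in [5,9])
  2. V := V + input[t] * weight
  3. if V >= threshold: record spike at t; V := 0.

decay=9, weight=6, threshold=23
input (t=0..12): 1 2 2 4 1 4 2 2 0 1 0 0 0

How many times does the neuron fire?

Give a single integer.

t=0: input=1 -> V=6
t=1: input=2 -> V=17
t=2: input=2 -> V=0 FIRE
t=3: input=4 -> V=0 FIRE
t=4: input=1 -> V=6
t=5: input=4 -> V=0 FIRE
t=6: input=2 -> V=12
t=7: input=2 -> V=22
t=8: input=0 -> V=19
t=9: input=1 -> V=0 FIRE
t=10: input=0 -> V=0
t=11: input=0 -> V=0
t=12: input=0 -> V=0

Answer: 4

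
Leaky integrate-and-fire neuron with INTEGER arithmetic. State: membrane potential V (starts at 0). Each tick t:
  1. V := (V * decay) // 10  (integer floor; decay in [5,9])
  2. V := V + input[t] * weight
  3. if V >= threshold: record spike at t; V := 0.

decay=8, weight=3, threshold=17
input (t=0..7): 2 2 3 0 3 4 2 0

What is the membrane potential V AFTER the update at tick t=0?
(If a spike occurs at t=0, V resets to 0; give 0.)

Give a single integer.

Answer: 6

Derivation:
t=0: input=2 -> V=6
t=1: input=2 -> V=10
t=2: input=3 -> V=0 FIRE
t=3: input=0 -> V=0
t=4: input=3 -> V=9
t=5: input=4 -> V=0 FIRE
t=6: input=2 -> V=6
t=7: input=0 -> V=4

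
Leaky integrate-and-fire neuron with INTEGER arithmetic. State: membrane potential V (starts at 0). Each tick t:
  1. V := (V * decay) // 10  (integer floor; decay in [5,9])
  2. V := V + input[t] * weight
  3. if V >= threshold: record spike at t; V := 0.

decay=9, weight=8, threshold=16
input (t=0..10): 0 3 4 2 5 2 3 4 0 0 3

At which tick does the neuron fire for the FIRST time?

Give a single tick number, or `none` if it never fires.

Answer: 1

Derivation:
t=0: input=0 -> V=0
t=1: input=3 -> V=0 FIRE
t=2: input=4 -> V=0 FIRE
t=3: input=2 -> V=0 FIRE
t=4: input=5 -> V=0 FIRE
t=5: input=2 -> V=0 FIRE
t=6: input=3 -> V=0 FIRE
t=7: input=4 -> V=0 FIRE
t=8: input=0 -> V=0
t=9: input=0 -> V=0
t=10: input=3 -> V=0 FIRE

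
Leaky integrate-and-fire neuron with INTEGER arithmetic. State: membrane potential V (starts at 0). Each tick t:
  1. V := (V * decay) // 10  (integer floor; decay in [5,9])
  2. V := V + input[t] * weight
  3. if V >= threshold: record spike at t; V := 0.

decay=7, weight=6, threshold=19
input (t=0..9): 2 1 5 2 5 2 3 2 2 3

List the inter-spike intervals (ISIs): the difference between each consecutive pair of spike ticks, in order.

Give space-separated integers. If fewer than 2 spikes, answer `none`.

t=0: input=2 -> V=12
t=1: input=1 -> V=14
t=2: input=5 -> V=0 FIRE
t=3: input=2 -> V=12
t=4: input=5 -> V=0 FIRE
t=5: input=2 -> V=12
t=6: input=3 -> V=0 FIRE
t=7: input=2 -> V=12
t=8: input=2 -> V=0 FIRE
t=9: input=3 -> V=18

Answer: 2 2 2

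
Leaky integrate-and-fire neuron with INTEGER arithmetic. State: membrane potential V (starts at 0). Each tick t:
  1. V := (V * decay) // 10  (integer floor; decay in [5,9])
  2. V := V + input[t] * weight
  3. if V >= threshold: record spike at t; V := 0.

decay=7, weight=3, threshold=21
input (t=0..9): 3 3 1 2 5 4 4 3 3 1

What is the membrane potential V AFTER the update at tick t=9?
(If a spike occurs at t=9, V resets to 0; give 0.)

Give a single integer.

t=0: input=3 -> V=9
t=1: input=3 -> V=15
t=2: input=1 -> V=13
t=3: input=2 -> V=15
t=4: input=5 -> V=0 FIRE
t=5: input=4 -> V=12
t=6: input=4 -> V=20
t=7: input=3 -> V=0 FIRE
t=8: input=3 -> V=9
t=9: input=1 -> V=9

Answer: 9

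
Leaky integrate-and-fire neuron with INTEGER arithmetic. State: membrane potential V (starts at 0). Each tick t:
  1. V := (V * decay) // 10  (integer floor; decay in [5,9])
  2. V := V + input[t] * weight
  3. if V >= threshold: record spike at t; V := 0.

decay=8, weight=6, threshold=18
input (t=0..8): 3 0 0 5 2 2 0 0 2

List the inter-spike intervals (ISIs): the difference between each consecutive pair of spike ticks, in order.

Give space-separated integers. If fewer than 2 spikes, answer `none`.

Answer: 3 2

Derivation:
t=0: input=3 -> V=0 FIRE
t=1: input=0 -> V=0
t=2: input=0 -> V=0
t=3: input=5 -> V=0 FIRE
t=4: input=2 -> V=12
t=5: input=2 -> V=0 FIRE
t=6: input=0 -> V=0
t=7: input=0 -> V=0
t=8: input=2 -> V=12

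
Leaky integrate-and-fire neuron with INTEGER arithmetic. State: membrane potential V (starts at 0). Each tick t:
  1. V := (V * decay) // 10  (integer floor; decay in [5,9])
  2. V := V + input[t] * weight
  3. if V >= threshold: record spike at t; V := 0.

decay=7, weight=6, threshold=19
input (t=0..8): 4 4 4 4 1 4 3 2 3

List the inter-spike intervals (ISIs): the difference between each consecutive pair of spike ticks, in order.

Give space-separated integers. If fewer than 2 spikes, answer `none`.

Answer: 1 1 1 2 2

Derivation:
t=0: input=4 -> V=0 FIRE
t=1: input=4 -> V=0 FIRE
t=2: input=4 -> V=0 FIRE
t=3: input=4 -> V=0 FIRE
t=4: input=1 -> V=6
t=5: input=4 -> V=0 FIRE
t=6: input=3 -> V=18
t=7: input=2 -> V=0 FIRE
t=8: input=3 -> V=18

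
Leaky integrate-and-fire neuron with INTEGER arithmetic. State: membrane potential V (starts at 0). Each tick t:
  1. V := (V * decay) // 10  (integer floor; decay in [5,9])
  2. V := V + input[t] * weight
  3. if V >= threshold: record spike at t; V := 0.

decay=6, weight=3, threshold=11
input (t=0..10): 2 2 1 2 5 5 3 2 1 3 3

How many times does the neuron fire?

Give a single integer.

Answer: 4

Derivation:
t=0: input=2 -> V=6
t=1: input=2 -> V=9
t=2: input=1 -> V=8
t=3: input=2 -> V=10
t=4: input=5 -> V=0 FIRE
t=5: input=5 -> V=0 FIRE
t=6: input=3 -> V=9
t=7: input=2 -> V=0 FIRE
t=8: input=1 -> V=3
t=9: input=3 -> V=10
t=10: input=3 -> V=0 FIRE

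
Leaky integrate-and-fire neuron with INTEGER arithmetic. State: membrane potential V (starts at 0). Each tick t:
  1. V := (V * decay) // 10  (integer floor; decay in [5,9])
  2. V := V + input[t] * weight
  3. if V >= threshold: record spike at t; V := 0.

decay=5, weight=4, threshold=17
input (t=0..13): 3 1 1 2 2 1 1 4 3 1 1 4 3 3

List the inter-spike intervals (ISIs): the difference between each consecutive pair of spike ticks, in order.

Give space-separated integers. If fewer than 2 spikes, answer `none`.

t=0: input=3 -> V=12
t=1: input=1 -> V=10
t=2: input=1 -> V=9
t=3: input=2 -> V=12
t=4: input=2 -> V=14
t=5: input=1 -> V=11
t=6: input=1 -> V=9
t=7: input=4 -> V=0 FIRE
t=8: input=3 -> V=12
t=9: input=1 -> V=10
t=10: input=1 -> V=9
t=11: input=4 -> V=0 FIRE
t=12: input=3 -> V=12
t=13: input=3 -> V=0 FIRE

Answer: 4 2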